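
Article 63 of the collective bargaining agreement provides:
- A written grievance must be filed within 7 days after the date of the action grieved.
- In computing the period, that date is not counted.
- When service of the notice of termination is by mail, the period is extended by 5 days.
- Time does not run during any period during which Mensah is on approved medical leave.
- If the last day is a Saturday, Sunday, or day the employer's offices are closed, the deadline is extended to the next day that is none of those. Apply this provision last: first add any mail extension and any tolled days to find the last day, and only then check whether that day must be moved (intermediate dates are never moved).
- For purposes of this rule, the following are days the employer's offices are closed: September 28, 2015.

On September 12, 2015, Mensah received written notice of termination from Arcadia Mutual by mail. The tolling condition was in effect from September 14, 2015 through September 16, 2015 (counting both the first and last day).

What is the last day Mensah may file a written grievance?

7 days after September 12, 2015 is September 19, 2015.
Service was by mail, adding 5 days: September 19, 2015 + 5 days = September 24, 2015.
From September 14, 2015 through September 16, 2015 inclusive is 3 days; tolling adds 3 days: September 24, 2015 + 3 days = September 27, 2015.
September 27, 2015 is Sunday; September 28, 2015 is a listed holiday. The next qualifying day is September 29, 2015.

September 29, 2015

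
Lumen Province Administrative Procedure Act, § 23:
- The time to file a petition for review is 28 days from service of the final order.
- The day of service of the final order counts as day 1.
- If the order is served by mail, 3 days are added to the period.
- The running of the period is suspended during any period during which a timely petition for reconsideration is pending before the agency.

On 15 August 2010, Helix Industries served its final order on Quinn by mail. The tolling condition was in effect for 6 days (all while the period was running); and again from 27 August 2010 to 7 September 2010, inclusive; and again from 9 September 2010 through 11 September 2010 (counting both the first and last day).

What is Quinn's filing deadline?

October 5, 2010

Counting 15 August 2010 as day 1, day 28 is September 11, 2010.
Service was by mail, adding 3 days: September 11, 2010 + 3 days = September 14, 2010.
Tolling adds 6 days: September 14, 2010 + 6 days = September 20, 2010.
From August 27, 2010 through September 7, 2010 inclusive is 12 days; tolling adds 12 days: September 20, 2010 + 12 days = October 2, 2010.
From September 9, 2010 through September 11, 2010 inclusive is 3 days; tolling adds 3 days: October 2, 2010 + 3 days = October 5, 2010.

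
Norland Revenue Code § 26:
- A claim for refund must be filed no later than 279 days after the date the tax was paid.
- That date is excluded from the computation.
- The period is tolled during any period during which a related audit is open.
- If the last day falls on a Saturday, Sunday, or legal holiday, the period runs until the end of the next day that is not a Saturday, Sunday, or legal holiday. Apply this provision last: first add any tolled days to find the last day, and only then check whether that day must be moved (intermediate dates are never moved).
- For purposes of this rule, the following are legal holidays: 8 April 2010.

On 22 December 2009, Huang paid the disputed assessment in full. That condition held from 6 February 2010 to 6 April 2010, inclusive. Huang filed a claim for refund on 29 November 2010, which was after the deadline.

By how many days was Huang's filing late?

279 days after 22 December 2009 is September 27, 2010.
From February 6, 2010 through April 6, 2010 inclusive is 60 days; tolling adds 60 days: September 27, 2010 + 60 days = November 26, 2010.
November 26, 2010 is a Friday and not a legal holiday, so no extension applies.
The deadline is November 26, 2010; from November 26, 2010 to November 29, 2010 is 3 days.

3 days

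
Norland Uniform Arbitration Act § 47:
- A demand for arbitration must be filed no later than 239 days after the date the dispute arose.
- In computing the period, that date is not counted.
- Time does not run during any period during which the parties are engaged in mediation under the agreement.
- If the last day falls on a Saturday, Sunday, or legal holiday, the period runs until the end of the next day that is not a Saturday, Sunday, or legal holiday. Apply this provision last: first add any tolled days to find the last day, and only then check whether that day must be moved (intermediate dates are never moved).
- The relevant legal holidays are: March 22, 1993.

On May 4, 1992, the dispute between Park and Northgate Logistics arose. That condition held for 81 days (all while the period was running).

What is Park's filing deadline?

239 days after May 4, 1992 is December 29, 1992.
Tolling adds 81 days: December 29, 1992 + 81 days = March 20, 1993.
March 20, 1993 is Saturday; March 21, 1993 is Sunday; March 22, 1993 is a listed holiday. The next qualifying day is March 23, 1993.

March 23, 1993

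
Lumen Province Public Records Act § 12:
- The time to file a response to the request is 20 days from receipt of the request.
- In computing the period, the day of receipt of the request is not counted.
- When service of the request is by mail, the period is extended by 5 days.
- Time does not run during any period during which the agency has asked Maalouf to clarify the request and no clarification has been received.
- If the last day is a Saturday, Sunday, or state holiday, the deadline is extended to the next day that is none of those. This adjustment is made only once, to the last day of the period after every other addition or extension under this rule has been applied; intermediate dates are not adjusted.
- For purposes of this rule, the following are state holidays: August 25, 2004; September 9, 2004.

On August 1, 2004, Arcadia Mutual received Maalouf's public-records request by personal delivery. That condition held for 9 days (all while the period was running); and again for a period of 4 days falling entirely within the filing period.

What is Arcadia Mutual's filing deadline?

September 3, 2004

20 days after August 1, 2004 is August 21, 2004.
Service was not by mail, so no mail extension applies.
Tolling adds 9 days: August 21, 2004 + 9 days = August 30, 2004.
Tolling adds 4 days: August 30, 2004 + 4 days = September 3, 2004.
September 3, 2004 is a Friday and not a state holiday, so no extension applies.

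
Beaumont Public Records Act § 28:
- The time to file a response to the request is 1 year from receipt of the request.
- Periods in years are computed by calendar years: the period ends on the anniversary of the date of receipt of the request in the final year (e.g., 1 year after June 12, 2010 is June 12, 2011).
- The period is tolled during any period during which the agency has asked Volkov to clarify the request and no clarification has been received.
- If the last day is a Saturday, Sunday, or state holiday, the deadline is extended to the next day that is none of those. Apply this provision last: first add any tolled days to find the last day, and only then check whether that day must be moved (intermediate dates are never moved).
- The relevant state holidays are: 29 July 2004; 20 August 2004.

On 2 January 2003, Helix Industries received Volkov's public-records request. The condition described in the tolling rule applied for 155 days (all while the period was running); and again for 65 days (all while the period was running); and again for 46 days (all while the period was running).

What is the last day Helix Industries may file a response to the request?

1 year after 2 January 2003 is January 2, 2004.
Tolling adds 155 days: January 2, 2004 + 155 days = June 5, 2004.
Tolling adds 65 days: June 5, 2004 + 65 days = August 9, 2004.
Tolling adds 46 days: August 9, 2004 + 46 days = September 24, 2004.
September 24, 2004 is a Friday and not a state holiday, so no extension applies.

September 24, 2004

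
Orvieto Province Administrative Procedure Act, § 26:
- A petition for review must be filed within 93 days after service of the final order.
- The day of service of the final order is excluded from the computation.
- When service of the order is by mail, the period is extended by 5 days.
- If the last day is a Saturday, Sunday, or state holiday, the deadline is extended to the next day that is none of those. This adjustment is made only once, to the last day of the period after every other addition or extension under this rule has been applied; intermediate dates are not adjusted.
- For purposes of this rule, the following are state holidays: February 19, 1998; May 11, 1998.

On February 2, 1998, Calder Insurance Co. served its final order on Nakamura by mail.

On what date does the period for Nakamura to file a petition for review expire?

May 12, 1998

93 days after February 2, 1998 is May 6, 1998.
Service was by mail, adding 5 days: May 6, 1998 + 5 days = May 11, 1998.
May 11, 1998 is a listed holiday. The next qualifying day is May 12, 1998.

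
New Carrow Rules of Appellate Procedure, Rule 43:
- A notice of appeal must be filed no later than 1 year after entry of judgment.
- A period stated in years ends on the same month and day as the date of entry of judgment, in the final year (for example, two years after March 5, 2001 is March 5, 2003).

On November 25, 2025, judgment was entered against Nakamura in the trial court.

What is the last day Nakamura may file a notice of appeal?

November 25, 2026

1 year after November 25, 2025 is November 25, 2026.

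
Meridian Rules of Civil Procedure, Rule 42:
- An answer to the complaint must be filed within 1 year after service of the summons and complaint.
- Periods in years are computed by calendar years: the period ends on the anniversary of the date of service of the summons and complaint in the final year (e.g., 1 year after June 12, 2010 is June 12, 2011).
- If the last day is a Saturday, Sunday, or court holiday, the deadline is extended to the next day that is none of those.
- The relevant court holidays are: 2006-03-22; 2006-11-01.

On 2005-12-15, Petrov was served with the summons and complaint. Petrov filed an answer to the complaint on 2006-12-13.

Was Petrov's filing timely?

Yes

1 year after 2005-12-15 is December 15, 2006.
December 15, 2006 is a Friday and not a court holiday, so no extension applies.
The deadline is December 15, 2006; the filing on December 13, 2006 is on or before that date.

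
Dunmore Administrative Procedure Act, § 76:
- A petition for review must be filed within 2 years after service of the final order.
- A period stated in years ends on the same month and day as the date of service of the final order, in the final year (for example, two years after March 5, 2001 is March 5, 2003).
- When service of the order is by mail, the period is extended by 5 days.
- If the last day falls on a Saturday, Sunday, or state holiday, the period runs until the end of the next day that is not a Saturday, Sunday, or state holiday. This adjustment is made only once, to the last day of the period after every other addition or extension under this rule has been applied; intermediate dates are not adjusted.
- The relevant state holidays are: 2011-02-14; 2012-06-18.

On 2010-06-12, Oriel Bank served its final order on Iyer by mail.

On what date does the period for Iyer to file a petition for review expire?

June 19, 2012

2 years after 2010-06-12 is June 12, 2012.
Service was by mail, adding 5 days: June 12, 2012 + 5 days = June 17, 2012.
June 17, 2012 is Sunday; June 18, 2012 is a listed holiday. The next qualifying day is June 19, 2012.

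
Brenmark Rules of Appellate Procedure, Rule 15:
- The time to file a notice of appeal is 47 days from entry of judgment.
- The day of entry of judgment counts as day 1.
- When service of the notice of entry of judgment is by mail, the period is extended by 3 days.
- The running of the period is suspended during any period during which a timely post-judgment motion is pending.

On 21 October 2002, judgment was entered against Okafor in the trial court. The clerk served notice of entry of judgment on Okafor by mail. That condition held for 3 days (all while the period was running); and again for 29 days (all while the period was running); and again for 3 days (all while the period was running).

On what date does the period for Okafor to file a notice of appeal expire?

January 13, 2003

Counting 21 October 2002 as day 1, day 47 is December 6, 2002.
Service was by mail, adding 3 days: December 6, 2002 + 3 days = December 9, 2002.
Tolling adds 3 days: December 9, 2002 + 3 days = December 12, 2002.
Tolling adds 29 days: December 12, 2002 + 29 days = January 10, 2003.
Tolling adds 3 days: January 10, 2003 + 3 days = January 13, 2003.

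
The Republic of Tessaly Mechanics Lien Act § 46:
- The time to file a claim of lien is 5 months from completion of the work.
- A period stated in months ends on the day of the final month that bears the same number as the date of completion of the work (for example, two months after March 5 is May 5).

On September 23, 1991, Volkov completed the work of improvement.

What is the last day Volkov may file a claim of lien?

5 months after September 23, 1991 is February 23, 1992.

February 23, 1992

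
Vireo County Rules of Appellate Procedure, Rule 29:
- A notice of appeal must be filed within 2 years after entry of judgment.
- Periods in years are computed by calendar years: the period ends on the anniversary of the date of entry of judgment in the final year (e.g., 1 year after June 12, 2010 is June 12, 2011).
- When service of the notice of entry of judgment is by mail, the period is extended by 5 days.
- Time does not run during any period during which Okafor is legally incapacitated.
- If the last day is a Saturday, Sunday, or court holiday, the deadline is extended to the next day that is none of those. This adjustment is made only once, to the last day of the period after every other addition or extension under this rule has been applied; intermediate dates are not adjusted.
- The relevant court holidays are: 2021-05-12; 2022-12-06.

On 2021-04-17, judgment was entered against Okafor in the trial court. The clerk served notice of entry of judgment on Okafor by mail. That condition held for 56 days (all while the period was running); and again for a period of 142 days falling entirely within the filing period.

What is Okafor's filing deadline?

2 years after 2021-04-17 is April 17, 2023.
Service was by mail, adding 5 days: April 17, 2023 + 5 days = April 22, 2023.
Tolling adds 56 days: April 22, 2023 + 56 days = June 17, 2023.
Tolling adds 142 days: June 17, 2023 + 142 days = November 6, 2023.
November 6, 2023 is a Monday and not a court holiday, so no extension applies.

November 6, 2023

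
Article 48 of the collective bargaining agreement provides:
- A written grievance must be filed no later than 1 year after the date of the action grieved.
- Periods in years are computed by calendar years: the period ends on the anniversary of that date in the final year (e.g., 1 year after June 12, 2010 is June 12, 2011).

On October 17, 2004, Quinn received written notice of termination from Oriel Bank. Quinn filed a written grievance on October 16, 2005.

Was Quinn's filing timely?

Yes

1 year after October 17, 2004 is October 17, 2005.
The deadline is October 17, 2005; the filing on October 16, 2005 is on or before that date.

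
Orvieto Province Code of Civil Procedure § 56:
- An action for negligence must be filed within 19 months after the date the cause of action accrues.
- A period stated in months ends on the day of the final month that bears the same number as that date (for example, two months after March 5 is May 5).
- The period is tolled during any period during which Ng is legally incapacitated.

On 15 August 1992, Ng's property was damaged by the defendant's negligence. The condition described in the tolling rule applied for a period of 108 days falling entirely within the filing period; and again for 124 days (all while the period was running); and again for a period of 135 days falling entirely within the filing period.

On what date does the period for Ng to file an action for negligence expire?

March 17, 1995

19 months after 15 August 1992 is March 15, 1994.
Tolling adds 108 days: March 15, 1994 + 108 days = July 1, 1994.
Tolling adds 124 days: July 1, 1994 + 124 days = November 2, 1994.
Tolling adds 135 days: November 2, 1994 + 135 days = March 17, 1995.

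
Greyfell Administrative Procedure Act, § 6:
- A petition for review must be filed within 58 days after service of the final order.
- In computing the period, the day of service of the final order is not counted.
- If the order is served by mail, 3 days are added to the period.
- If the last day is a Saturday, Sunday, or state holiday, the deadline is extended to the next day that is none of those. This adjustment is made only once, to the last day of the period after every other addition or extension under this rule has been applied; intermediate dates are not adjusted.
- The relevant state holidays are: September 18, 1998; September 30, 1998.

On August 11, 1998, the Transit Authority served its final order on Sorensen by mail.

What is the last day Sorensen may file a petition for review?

October 12, 1998

58 days after August 11, 1998 is October 8, 1998.
Service was by mail, adding 3 days: October 8, 1998 + 3 days = October 11, 1998.
October 11, 1998 is Sunday. The next qualifying day is October 12, 1998.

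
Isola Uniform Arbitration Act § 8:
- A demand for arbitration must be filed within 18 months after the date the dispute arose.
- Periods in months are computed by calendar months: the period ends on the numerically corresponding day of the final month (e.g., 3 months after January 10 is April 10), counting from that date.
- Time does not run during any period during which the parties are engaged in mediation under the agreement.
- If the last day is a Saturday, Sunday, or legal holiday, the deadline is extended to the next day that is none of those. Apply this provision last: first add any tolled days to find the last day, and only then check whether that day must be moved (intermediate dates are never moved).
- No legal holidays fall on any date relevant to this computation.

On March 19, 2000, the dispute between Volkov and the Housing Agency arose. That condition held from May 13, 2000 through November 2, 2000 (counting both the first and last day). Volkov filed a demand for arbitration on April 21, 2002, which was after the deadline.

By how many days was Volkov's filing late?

18 months after March 19, 2000 is September 19, 2001.
From May 13, 2000 through November 2, 2000 inclusive is 174 days; tolling adds 174 days: September 19, 2001 + 174 days = March 12, 2002.
March 12, 2002 is a Tuesday and not a legal holiday, so no extension applies.
The deadline is March 12, 2002; from March 12, 2002 to April 21, 2002 is 40 days.

40 days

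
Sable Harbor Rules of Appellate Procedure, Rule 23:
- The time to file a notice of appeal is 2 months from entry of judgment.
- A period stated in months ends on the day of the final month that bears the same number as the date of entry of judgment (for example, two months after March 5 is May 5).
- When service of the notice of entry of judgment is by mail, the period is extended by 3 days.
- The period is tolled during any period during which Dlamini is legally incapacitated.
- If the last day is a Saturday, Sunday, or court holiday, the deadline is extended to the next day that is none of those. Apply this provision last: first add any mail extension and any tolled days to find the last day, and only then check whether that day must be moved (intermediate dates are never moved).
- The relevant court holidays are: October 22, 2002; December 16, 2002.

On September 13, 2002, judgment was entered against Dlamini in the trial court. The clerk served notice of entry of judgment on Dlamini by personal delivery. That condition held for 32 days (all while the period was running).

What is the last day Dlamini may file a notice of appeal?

2 months after September 13, 2002 is November 13, 2002.
Service was not by mail, so no mail extension applies.
Tolling adds 32 days: November 13, 2002 + 32 days = December 15, 2002.
December 15, 2002 is Sunday; December 16, 2002 is a listed holiday. The next qualifying day is December 17, 2002.

December 17, 2002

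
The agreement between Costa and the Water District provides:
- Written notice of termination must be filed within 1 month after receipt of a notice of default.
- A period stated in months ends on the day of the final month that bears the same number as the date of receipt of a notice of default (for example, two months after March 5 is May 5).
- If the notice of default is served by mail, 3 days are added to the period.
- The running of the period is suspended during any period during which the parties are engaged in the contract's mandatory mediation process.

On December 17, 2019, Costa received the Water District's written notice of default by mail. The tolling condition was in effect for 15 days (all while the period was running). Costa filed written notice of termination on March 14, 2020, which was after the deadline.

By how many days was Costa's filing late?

1 month after December 17, 2019 is January 17, 2020.
Service was by mail, adding 3 days: January 17, 2020 + 3 days = January 20, 2020.
Tolling adds 15 days: January 20, 2020 + 15 days = February 4, 2020.
The deadline is February 4, 2020; from February 4, 2020 to March 14, 2020 is 39 days.

39 days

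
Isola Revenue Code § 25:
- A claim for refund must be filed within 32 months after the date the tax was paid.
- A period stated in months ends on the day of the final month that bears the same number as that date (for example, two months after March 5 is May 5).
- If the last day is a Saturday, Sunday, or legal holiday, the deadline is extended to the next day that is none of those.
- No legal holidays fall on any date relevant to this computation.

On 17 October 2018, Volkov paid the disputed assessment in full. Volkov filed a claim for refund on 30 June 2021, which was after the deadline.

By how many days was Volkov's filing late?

32 months after 17 October 2018 is June 17, 2021.
June 17, 2021 is a Thursday and not a legal holiday, so no extension applies.
The deadline is June 17, 2021; from June 17, 2021 to June 30, 2021 is 13 days.

13 days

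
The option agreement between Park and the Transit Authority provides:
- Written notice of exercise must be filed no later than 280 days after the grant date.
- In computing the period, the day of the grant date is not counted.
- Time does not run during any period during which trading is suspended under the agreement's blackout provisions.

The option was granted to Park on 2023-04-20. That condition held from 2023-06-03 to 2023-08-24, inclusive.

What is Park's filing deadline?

280 days after 2023-04-20 is January 25, 2024.
From June 3, 2023 through August 24, 2023 inclusive is 83 days; tolling adds 83 days: January 25, 2024 + 83 days = April 17, 2024.

April 17, 2024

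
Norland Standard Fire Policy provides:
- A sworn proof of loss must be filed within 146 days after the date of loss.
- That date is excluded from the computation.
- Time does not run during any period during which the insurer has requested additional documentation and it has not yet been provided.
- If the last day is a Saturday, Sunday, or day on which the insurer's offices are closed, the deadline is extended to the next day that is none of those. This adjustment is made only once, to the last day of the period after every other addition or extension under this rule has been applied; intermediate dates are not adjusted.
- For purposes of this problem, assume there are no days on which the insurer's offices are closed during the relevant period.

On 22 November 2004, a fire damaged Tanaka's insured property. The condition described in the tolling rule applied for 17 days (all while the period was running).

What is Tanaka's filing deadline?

May 4, 2005

146 days after 22 November 2004 is April 17, 2005.
Tolling adds 17 days: April 17, 2005 + 17 days = May 4, 2005.
May 4, 2005 is a Wednesday and not a day on which the insurer's offices are closed, so no extension applies.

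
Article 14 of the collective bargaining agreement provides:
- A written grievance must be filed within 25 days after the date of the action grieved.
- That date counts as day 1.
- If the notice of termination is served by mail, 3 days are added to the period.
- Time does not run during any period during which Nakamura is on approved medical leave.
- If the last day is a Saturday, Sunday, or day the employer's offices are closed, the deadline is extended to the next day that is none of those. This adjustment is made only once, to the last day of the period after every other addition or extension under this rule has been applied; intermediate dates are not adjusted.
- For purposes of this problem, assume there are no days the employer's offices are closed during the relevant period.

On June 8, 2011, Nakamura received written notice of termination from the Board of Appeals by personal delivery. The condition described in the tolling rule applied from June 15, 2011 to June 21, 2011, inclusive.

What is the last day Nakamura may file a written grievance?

July 11, 2011

Counting June 8, 2011 as day 1, day 25 is July 2, 2011.
Service was not by mail, so no mail extension applies.
From June 15, 2011 through June 21, 2011 inclusive is 7 days; tolling adds 7 days: July 2, 2011 + 7 days = July 9, 2011.
July 9, 2011 is Saturday; July 10, 2011 is Sunday. The next qualifying day is July 11, 2011.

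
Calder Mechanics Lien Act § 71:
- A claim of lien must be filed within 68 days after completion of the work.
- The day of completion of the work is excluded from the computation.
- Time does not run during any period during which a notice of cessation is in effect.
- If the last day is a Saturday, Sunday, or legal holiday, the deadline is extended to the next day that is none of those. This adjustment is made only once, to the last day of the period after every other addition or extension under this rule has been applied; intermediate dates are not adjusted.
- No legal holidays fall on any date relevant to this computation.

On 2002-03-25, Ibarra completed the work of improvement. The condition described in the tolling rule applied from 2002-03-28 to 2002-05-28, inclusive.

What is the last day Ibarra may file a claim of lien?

68 days after 2002-03-25 is June 1, 2002.
From March 28, 2002 through May 28, 2002 inclusive is 62 days; tolling adds 62 days: June 1, 2002 + 62 days = August 2, 2002.
August 2, 2002 is a Friday and not a legal holiday, so no extension applies.

August 2, 2002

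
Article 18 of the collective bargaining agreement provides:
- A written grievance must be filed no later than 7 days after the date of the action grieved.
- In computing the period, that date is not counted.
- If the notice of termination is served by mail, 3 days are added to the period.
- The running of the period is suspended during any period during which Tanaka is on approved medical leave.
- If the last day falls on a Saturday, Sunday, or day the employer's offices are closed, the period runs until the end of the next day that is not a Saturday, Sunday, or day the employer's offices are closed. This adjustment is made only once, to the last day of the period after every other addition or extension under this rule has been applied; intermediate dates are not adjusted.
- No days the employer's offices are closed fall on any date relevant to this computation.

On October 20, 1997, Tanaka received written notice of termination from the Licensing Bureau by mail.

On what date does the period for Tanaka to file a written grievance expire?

October 30, 1997

7 days after October 20, 1997 is October 27, 1997.
Service was by mail, adding 3 days: October 27, 1997 + 3 days = October 30, 1997.
October 30, 1997 is a Thursday and not a day the employer's offices are closed, so no extension applies.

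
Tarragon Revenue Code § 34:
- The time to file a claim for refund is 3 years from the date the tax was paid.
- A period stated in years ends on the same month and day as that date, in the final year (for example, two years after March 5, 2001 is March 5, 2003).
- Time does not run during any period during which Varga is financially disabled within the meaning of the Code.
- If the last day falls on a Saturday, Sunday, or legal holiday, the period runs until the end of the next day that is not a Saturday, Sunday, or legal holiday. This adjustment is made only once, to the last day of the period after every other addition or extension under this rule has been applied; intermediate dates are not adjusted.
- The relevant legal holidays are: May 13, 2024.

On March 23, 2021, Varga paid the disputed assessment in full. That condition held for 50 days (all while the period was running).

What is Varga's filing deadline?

3 years after March 23, 2021 is March 23, 2024.
Tolling adds 50 days: March 23, 2024 + 50 days = May 12, 2024.
May 12, 2024 is Sunday; May 13, 2024 is a listed holiday. The next qualifying day is May 14, 2024.

May 14, 2024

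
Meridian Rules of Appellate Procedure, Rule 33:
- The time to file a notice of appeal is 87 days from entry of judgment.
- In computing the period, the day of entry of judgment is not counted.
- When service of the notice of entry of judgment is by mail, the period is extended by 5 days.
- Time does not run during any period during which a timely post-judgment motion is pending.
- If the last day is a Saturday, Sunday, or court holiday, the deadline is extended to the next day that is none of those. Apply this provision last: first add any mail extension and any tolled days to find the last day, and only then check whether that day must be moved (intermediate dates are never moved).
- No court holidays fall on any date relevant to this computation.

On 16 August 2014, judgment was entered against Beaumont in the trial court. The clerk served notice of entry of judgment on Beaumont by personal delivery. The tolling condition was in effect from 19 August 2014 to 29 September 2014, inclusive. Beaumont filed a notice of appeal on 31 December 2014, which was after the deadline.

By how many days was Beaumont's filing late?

87 days after 16 August 2014 is November 11, 2014.
Service was not by mail, so no mail extension applies.
From August 19, 2014 through September 29, 2014 inclusive is 42 days; tolling adds 42 days: November 11, 2014 + 42 days = December 23, 2014.
December 23, 2014 is a Tuesday and not a court holiday, so no extension applies.
The deadline is December 23, 2014; from December 23, 2014 to December 31, 2014 is 8 days.

8 days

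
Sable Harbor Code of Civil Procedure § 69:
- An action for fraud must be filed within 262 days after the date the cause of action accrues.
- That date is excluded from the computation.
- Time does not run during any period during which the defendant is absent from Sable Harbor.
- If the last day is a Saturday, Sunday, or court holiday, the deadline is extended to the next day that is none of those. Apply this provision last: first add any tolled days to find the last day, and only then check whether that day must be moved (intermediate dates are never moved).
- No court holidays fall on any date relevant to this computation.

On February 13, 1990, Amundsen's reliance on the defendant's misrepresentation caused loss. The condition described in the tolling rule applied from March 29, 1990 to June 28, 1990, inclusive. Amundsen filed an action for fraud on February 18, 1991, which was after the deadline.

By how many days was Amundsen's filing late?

14 days

262 days after February 13, 1990 is November 2, 1990.
From March 29, 1990 through June 28, 1990 inclusive is 92 days; tolling adds 92 days: November 2, 1990 + 92 days = February 2, 1991.
February 2, 1991 is Saturday; February 3, 1991 is Sunday. The next qualifying day is February 4, 1991.
The deadline is February 4, 1991; from February 4, 1991 to February 18, 1991 is 14 days.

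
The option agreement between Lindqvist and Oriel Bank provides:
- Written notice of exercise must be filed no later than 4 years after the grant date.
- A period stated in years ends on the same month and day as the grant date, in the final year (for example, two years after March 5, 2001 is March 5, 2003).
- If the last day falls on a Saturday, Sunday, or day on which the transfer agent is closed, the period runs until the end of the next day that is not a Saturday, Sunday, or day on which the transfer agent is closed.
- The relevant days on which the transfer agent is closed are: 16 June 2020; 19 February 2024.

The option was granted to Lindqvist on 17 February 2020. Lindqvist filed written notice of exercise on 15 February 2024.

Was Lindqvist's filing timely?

Yes

4 years after 17 February 2020 is February 17, 2024.
February 17, 2024 is Saturday; February 18, 2024 is Sunday; February 19, 2024 is a listed holiday. The next qualifying day is February 20, 2024.
The deadline is February 20, 2024; the filing on February 15, 2024 is on or before that date.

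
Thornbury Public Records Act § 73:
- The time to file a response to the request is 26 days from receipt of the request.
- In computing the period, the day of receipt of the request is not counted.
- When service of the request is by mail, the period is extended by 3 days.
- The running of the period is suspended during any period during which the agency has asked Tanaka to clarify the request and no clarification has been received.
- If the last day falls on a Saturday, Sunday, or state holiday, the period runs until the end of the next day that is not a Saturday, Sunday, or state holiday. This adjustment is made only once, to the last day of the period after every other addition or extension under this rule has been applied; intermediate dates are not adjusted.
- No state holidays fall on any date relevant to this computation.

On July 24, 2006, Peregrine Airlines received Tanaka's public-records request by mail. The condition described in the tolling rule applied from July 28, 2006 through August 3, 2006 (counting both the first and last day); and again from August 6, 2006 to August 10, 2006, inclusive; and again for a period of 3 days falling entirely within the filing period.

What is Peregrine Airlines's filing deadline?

September 6, 2006

26 days after July 24, 2006 is August 19, 2006.
Service was by mail, adding 3 days: August 19, 2006 + 3 days = August 22, 2006.
From July 28, 2006 through August 3, 2006 inclusive is 7 days; tolling adds 7 days: August 22, 2006 + 7 days = August 29, 2006.
From August 6, 2006 through August 10, 2006 inclusive is 5 days; tolling adds 5 days: August 29, 2006 + 5 days = September 3, 2006.
Tolling adds 3 days: September 3, 2006 + 3 days = September 6, 2006.
September 6, 2006 is a Wednesday and not a state holiday, so no extension applies.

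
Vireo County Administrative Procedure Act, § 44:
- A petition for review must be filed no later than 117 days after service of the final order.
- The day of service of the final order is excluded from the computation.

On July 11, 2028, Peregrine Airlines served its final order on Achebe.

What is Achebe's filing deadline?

117 days after July 11, 2028 is November 5, 2028.

November 5, 2028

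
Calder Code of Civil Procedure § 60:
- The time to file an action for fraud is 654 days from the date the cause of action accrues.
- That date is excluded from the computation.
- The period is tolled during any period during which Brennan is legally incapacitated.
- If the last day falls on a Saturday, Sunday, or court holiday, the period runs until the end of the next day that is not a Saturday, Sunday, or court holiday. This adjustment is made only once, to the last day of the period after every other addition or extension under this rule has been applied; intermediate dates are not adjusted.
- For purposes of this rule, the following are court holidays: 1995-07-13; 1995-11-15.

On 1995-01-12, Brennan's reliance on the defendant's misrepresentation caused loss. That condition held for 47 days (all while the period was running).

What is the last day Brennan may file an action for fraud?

December 13, 1996

654 days after 1995-01-12 is October 27, 1996.
Tolling adds 47 days: October 27, 1996 + 47 days = December 13, 1996.
December 13, 1996 is a Friday and not a court holiday, so no extension applies.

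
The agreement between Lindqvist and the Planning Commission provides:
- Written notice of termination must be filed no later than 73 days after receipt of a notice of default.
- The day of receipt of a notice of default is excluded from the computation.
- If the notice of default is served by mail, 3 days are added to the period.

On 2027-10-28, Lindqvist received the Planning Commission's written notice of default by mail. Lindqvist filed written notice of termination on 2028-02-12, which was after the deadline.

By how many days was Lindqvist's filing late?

31 days

73 days after 2027-10-28 is January 9, 2028.
Service was by mail, adding 3 days: January 9, 2028 + 3 days = January 12, 2028.
The deadline is January 12, 2028; from January 12, 2028 to February 12, 2028 is 31 days.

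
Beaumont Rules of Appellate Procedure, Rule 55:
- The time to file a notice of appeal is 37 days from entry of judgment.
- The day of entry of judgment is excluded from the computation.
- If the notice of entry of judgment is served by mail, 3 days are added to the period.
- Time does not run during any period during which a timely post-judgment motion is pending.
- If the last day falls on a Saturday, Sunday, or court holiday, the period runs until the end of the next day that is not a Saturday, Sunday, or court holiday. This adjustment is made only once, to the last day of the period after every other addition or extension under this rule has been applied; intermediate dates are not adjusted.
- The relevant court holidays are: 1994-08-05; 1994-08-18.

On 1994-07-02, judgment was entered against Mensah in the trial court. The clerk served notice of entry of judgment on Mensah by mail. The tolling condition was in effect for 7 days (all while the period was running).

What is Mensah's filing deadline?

37 days after 1994-07-02 is August 8, 1994.
Service was by mail, adding 3 days: August 8, 1994 + 3 days = August 11, 1994.
Tolling adds 7 days: August 11, 1994 + 7 days = August 18, 1994.
August 18, 1994 is a listed holiday. The next qualifying day is August 19, 1994.

August 19, 1994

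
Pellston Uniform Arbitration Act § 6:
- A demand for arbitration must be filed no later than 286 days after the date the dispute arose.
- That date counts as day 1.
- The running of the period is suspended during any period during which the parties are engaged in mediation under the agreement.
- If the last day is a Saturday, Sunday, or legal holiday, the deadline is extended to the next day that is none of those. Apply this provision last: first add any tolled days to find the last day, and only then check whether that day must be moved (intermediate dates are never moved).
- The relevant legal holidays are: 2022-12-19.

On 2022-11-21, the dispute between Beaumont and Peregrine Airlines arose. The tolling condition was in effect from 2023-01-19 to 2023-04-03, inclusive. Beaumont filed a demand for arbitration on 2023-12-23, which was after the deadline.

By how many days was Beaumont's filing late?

37 days

Counting 2022-11-21 as day 1, day 286 is September 2, 2023.
From January 19, 2023 through April 3, 2023 inclusive is 75 days; tolling adds 75 days: September 2, 2023 + 75 days = November 16, 2023.
November 16, 2023 is a Thursday and not a legal holiday, so no extension applies.
The deadline is November 16, 2023; from November 16, 2023 to December 23, 2023 is 37 days.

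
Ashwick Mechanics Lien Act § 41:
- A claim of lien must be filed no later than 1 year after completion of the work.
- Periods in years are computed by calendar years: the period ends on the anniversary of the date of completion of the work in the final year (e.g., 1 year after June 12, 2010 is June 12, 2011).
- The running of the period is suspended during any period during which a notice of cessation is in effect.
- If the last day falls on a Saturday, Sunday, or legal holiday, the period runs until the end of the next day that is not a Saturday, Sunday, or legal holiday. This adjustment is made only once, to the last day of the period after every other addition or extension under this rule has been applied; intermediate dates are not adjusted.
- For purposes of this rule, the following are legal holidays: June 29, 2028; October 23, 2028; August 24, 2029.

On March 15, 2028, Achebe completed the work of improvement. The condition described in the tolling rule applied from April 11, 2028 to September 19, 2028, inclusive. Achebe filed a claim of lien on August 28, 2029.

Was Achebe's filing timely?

1 year after March 15, 2028 is March 15, 2029.
From April 11, 2028 through September 19, 2028 inclusive is 162 days; tolling adds 162 days: March 15, 2029 + 162 days = August 24, 2029.
August 24, 2029 is a listed holiday; August 25, 2029 is Saturday; August 26, 2029 is Sunday. The next qualifying day is August 27, 2029.
The deadline is August 27, 2029; the filing on August 28, 2029 is after that date.

No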